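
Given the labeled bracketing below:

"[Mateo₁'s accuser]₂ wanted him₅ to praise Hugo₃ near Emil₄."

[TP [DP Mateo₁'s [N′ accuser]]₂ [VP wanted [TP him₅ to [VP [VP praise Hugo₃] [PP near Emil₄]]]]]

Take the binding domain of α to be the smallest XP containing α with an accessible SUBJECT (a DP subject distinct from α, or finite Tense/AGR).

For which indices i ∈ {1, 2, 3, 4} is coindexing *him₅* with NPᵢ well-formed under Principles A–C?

*him* is a pronoun, so Principle B applies: it must be free in its binding domain.
Binding domain of *him₅*: the matrix TP, whose subject is [Mateo₁'s accuser]₂.
*Mateo₁* and the pronoun do not c-command one another → neither Principle B nor Principle C is at stake; coindexation permitted.
*[Mateo₁'s accuser]₂* c-commands the pronoun within its binding domain → coindexation would violate Principle B.
*Hugo₃*: the pronoun c-commands this R-expression → coindexation would violate Principle C on *Hugo₃*.
*Emil₄*: the pronoun c-commands this R-expression → coindexation would violate Principle C on *Emil₄*.

{1}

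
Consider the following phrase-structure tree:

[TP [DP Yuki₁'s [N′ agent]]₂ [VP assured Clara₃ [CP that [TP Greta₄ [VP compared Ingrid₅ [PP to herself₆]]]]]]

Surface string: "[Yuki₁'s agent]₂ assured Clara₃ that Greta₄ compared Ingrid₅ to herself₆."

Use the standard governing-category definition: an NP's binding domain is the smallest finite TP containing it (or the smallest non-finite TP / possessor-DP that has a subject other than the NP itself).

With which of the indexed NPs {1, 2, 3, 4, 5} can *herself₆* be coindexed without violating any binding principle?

*herself* is an anaphor, so Principle A applies: it must be bound in its binding domain.
Binding domain of *herself₆*: the embedded TP, whose subject is Greta₄.
*Yuki₁* does not c-command the anaphor → cannot bind it.
*[Yuki₁'s agent]₂* c-commands the anaphor but is outside its binding domain → cannot satisfy Principle A.
*Clara₃* c-commands the anaphor but is outside its binding domain → cannot satisfy Principle A.
*Greta₄* c-commands the anaphor within its binding domain → licit binder.
*Ingrid₅* c-commands the anaphor within its binding domain → licit binder.

{4, 5}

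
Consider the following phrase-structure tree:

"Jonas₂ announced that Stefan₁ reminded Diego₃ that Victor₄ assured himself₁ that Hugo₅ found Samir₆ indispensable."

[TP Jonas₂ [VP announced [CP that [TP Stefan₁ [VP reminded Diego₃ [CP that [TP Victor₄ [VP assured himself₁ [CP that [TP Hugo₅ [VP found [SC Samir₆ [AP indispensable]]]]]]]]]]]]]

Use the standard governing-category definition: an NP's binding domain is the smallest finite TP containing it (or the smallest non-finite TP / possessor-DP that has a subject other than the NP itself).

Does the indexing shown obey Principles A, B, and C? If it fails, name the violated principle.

Principle A

The two coindexed NPs are *Stefan₁* and *himself₁*.
*himself₁* is an anaphor. Principle A requires it to be bound within its binding domain — the embedded TP, whose subject is Victor₄.
Within that domain it is c-commanded by *Victor₄*, which does not share its index.
*Stefan₁* does c-command the anaphor, but from outside its binding domain.
The anaphor is unbound in its domain → Principle A violation.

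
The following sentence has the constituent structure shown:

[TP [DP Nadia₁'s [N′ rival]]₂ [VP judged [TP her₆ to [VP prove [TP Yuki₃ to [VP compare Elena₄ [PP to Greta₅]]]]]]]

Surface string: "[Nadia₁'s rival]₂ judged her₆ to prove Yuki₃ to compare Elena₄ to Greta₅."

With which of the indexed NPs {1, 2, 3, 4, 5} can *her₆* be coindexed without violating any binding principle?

{1}

*her* is a pronoun, so Principle B applies: it must be free in its binding domain.
Binding domain of *her₆*: the matrix TP, whose subject is [Nadia₁'s rival]₂.
*Nadia₁* and the pronoun do not c-command one another → neither Principle B nor Principle C is at stake; coindexation permitted.
*[Nadia₁'s rival]₂* c-commands the pronoun within its binding domain → coindexation would violate Principle B.
*Yuki₃*: the pronoun c-commands this R-expression → coindexation would violate Principle C on *Yuki₃*.
*Elena₄*: the pronoun c-commands this R-expression → coindexation would violate Principle C on *Elena₄*.
*Greta₅*: the pronoun c-commands this R-expression → coindexation would violate Principle C on *Greta₅*.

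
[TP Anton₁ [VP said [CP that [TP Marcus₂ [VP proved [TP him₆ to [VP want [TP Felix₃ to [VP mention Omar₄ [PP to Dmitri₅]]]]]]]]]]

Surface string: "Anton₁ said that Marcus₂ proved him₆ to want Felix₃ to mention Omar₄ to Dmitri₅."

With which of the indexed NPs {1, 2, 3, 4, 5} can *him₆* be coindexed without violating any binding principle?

*him* is a pronoun, so Principle B applies: it must be free in its binding domain.
Binding domain of *him₆*: the embedded TP, whose subject is Marcus₂.
*Anton₁* c-commands the pronoun but from outside its binding domain, and is not c-commanded by it → coindexation permitted.
*Marcus₂* c-commands the pronoun within its binding domain → coindexation would violate Principle B.
*Felix₃*: the pronoun c-commands this R-expression → coindexation would violate Principle C on *Felix₃*.
*Omar₄*: the pronoun c-commands this R-expression → coindexation would violate Principle C on *Omar₄*.
*Dmitri₅*: the pronoun c-commands this R-expression → coindexation would violate Principle C on *Dmitri₅*.

{1}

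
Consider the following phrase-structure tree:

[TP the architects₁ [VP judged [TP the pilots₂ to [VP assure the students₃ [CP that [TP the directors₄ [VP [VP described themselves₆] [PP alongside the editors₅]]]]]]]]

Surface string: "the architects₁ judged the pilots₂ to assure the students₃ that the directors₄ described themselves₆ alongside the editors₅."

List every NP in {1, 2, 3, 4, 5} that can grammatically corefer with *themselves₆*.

*themselves* is an anaphor, so Principle A applies: it must be bound in its binding domain.
Binding domain of *themselves₆*: the embedded TP, whose subject is the directors₄.
*the architects₁* c-commands the anaphor but is outside its binding domain → cannot satisfy Principle A.
*the pilots₂* c-commands the anaphor but is outside its binding domain → cannot satisfy Principle A.
*the students₃* c-commands the anaphor but is outside its binding domain → cannot satisfy Principle A.
*the directors₄* c-commands the anaphor within its binding domain → licit binder.
*the editors₅* does not c-command the anaphor → cannot bind it.

{4}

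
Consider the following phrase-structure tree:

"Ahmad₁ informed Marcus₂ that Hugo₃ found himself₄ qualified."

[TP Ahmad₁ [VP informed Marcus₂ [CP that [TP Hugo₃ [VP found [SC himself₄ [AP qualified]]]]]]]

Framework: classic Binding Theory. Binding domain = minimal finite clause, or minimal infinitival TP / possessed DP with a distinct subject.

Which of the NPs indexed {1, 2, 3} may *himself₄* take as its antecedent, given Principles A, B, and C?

{3}

*himself* is an anaphor, so Principle A applies: it must be bound in its binding domain.
Binding domain of *himself₄*: the embedded TP, whose subject is Hugo₃.
*Ahmad₁* c-commands the anaphor but is outside its binding domain → cannot satisfy Principle A.
*Marcus₂* c-commands the anaphor but is outside its binding domain → cannot satisfy Principle A.
*Hugo₃* c-commands the anaphor within its binding domain → licit binder.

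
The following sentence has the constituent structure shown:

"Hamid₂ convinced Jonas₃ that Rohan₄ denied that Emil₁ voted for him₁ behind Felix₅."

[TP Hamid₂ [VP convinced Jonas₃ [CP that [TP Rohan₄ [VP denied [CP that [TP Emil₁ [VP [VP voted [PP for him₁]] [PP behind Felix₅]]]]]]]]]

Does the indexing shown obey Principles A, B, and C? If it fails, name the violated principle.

Principle B

The two coindexed NPs are *Emil₁* and *him₁*.
*him₁* is a pronoun. Its binding domain is the embedded TP, whose subject is Emil₁.
*Emil₁* c-commands it within that domain and carries the same index.
The pronoun is locally bound → Principle B violation.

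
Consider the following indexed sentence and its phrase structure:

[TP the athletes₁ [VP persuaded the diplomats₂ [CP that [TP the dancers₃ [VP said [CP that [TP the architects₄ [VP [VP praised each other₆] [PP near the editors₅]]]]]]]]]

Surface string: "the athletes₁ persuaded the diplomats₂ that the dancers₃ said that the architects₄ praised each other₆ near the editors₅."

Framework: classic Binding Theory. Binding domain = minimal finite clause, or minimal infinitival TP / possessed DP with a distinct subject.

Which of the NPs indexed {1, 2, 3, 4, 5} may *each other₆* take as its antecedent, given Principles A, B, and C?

*each other* is an anaphor, so Principle A applies: it must be bound in its binding domain.
Binding domain of *each other₆*: the embedded TP, whose subject is the architects₄.
*the athletes₁* c-commands the anaphor but is outside its binding domain → cannot satisfy Principle A.
*the diplomats₂* c-commands the anaphor but is outside its binding domain → cannot satisfy Principle A.
*the dancers₃* c-commands the anaphor but is outside its binding domain → cannot satisfy Principle A.
*the architects₄* c-commands the anaphor within its binding domain → licit binder.
*the editors₅* does not c-command the anaphor → cannot bind it.

{4}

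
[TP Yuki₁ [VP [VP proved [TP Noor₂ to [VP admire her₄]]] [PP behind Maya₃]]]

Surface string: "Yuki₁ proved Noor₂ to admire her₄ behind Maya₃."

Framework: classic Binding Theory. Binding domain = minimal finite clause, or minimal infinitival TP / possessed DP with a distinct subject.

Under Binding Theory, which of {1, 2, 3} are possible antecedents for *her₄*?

{1, 3}

*her* is a pronoun, so Principle B applies: it must be free in its binding domain.
Binding domain of *her₄*: the embedded TP, whose subject is Noor₂.
*Yuki₁* c-commands the pronoun but from outside its binding domain, and is not c-commanded by it → coindexation permitted.
*Noor₂* c-commands the pronoun within its binding domain → coindexation would violate Principle B.
*Maya₃* and the pronoun do not c-command one another → neither Principle B nor Principle C is at stake; coindexation permitted.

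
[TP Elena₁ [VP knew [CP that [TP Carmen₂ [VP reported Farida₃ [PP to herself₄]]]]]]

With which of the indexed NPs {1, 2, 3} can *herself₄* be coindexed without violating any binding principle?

{2, 3}

*herself* is an anaphor, so Principle A applies: it must be bound in its binding domain.
Binding domain of *herself₄*: the embedded TP, whose subject is Carmen₂.
*Elena₁* c-commands the anaphor but is outside its binding domain → cannot satisfy Principle A.
*Carmen₂* c-commands the anaphor within its binding domain → licit binder.
*Farida₃* c-commands the anaphor within its binding domain → licit binder.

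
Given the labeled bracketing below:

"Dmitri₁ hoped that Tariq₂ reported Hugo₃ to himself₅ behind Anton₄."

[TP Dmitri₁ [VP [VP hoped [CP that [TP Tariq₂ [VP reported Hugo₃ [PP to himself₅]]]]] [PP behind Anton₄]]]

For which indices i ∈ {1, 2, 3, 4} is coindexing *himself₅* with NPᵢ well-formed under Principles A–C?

*himself* is an anaphor, so Principle A applies: it must be bound in its binding domain.
Binding domain of *himself₅*: the embedded TP, whose subject is Tariq₂.
*Dmitri₁* c-commands the anaphor but is outside its binding domain → cannot satisfy Principle A.
*Tariq₂* c-commands the anaphor within its binding domain → licit binder.
*Hugo₃* c-commands the anaphor within its binding domain → licit binder.
*Anton₄* does not c-command the anaphor → cannot bind it.

{2, 3}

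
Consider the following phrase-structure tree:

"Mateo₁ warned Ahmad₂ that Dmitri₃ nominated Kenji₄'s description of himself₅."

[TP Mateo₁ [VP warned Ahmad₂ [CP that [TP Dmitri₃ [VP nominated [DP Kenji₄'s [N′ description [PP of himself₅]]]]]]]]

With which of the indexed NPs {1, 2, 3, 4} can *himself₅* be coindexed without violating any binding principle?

*himself* is an anaphor, so Principle A applies: it must be bound in its binding domain.
Binding domain of *himself₅*: the possessed DP, whose subject is Kenji₄.
*Mateo₁* c-commands the anaphor but is outside its binding domain → cannot satisfy Principle A.
*Ahmad₂* c-commands the anaphor but is outside its binding domain → cannot satisfy Principle A.
*Dmitri₃* c-commands the anaphor but is outside its binding domain → cannot satisfy Principle A.
*Kenji₄* c-commands the anaphor within its binding domain → licit binder.

{4}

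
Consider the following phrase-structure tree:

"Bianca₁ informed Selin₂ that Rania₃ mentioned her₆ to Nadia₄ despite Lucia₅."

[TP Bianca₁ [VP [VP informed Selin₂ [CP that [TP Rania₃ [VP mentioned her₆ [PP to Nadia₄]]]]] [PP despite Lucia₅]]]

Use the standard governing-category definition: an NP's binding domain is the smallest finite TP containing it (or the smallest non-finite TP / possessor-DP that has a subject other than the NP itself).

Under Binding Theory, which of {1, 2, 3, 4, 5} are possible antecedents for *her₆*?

*her* is a pronoun, so Principle B applies: it must be free in its binding domain.
Binding domain of *her₆*: the embedded TP, whose subject is Rania₃.
*Bianca₁* c-commands the pronoun but from outside its binding domain, and is not c-commanded by it → coindexation permitted.
*Selin₂* c-commands the pronoun but from outside its binding domain, and is not c-commanded by it → coindexation permitted.
*Rania₃* c-commands the pronoun within its binding domain → coindexation would violate Principle B.
*Nadia₄*: the pronoun c-commands this R-expression → coindexation would violate Principle C on *Nadia₄*.
*Lucia₅* and the pronoun do not c-command one another → neither Principle B nor Principle C is at stake; coindexation permitted.

{1, 2, 5}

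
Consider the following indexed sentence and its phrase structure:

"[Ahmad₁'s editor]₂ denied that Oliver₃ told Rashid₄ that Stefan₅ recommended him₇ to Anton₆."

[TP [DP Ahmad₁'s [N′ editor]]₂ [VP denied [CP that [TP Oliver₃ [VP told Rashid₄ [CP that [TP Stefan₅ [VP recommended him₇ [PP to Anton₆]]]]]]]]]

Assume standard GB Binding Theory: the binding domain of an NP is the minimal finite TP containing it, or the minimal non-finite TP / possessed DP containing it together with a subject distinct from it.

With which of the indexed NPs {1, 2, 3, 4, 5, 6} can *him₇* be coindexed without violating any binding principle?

*him* is a pronoun, so Principle B applies: it must be free in its binding domain.
Binding domain of *him₇*: the embedded TP, whose subject is Stefan₅.
*Ahmad₁* and the pronoun do not c-command one another → neither Principle B nor Principle C is at stake; coindexation permitted.
*[Ahmad₁'s editor]₂* c-commands the pronoun but from outside its binding domain, and is not c-commanded by it → coindexation permitted.
*Oliver₃* c-commands the pronoun but from outside its binding domain, and is not c-commanded by it → coindexation permitted.
*Rashid₄* c-commands the pronoun but from outside its binding domain, and is not c-commanded by it → coindexation permitted.
*Stefan₅* c-commands the pronoun within its binding domain → coindexation would violate Principle B.
*Anton₆*: the pronoun c-commands this R-expression → coindexation would violate Principle C on *Anton₆*.

{1, 2, 3, 4}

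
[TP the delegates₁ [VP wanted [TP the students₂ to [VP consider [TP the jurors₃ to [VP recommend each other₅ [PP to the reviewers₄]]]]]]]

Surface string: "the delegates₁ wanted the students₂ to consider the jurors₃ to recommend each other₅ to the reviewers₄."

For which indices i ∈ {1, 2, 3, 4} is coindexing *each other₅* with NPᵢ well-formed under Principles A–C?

{3}

*each other* is an anaphor, so Principle A applies: it must be bound in its binding domain.
Binding domain of *each other₅*: the embedded TP, whose subject is the jurors₃.
*the delegates₁* c-commands the anaphor but is outside its binding domain → cannot satisfy Principle A.
*the students₂* c-commands the anaphor but is outside its binding domain → cannot satisfy Principle A.
*the jurors₃* c-commands the anaphor within its binding domain → licit binder.
*the reviewers₄* does not c-command the anaphor → cannot bind it.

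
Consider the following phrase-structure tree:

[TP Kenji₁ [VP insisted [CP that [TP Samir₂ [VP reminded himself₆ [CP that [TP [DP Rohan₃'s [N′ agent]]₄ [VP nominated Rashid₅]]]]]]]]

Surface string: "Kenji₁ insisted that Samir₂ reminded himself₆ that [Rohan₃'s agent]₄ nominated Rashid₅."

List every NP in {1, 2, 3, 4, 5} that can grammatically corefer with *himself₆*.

*himself* is an anaphor, so Principle A applies: it must be bound in its binding domain.
Binding domain of *himself₆*: the embedded TP, whose subject is Samir₂.
*Kenji₁* c-commands the anaphor but is outside its binding domain → cannot satisfy Principle A.
*Samir₂* c-commands the anaphor within its binding domain → licit binder.
*Rohan₃* does not c-command the anaphor → cannot bind it.
*[Rohan₃'s agent]₄* does not c-command the anaphor → cannot bind it.
*Rashid₅* does not c-command the anaphor → cannot bind it.

{2}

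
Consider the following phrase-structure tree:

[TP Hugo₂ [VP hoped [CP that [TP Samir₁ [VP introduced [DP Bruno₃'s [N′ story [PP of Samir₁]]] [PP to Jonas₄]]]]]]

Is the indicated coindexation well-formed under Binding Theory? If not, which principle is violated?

The two coindexed NPs are *Samir₁* (the lower occurrence) and *Samir₁* (the higher occurrence).
*Samir₁* (the lower occurrence) is an R-expression. Principle C requires it to be free everywhere.
*Samir₁* (the higher occurrence) c-commands it and carries the same index.
The R-expression is bound → Principle C violation.

Principle C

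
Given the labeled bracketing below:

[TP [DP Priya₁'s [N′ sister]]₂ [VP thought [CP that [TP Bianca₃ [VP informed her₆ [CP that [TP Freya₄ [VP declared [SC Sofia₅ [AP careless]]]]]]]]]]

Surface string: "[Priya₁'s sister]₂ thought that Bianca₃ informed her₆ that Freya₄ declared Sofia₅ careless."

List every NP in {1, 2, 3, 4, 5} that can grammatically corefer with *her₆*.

*her* is a pronoun, so Principle B applies: it must be free in its binding domain.
Binding domain of *her₆*: the embedded TP, whose subject is Bianca₃.
*Priya₁* and the pronoun do not c-command one another → neither Principle B nor Principle C is at stake; coindexation permitted.
*[Priya₁'s sister]₂* c-commands the pronoun but from outside its binding domain, and is not c-commanded by it → coindexation permitted.
*Bianca₃* c-commands the pronoun within its binding domain → coindexation would violate Principle B.
*Freya₄*: the pronoun c-commands this R-expression → coindexation would violate Principle C on *Freya₄*.
*Sofia₅*: the pronoun c-commands this R-expression → coindexation would violate Principle C on *Sofia₅*.

{1, 2}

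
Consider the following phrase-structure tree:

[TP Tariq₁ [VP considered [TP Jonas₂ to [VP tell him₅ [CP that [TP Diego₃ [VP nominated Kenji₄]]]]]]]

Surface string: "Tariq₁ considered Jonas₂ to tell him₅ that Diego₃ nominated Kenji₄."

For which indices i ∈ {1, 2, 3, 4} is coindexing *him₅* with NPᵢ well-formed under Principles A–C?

*him* is a pronoun, so Principle B applies: it must be free in its binding domain.
Binding domain of *him₅*: the embedded TP, whose subject is Jonas₂.
*Tariq₁* c-commands the pronoun but from outside its binding domain, and is not c-commanded by it → coindexation permitted.
*Jonas₂* c-commands the pronoun within its binding domain → coindexation would violate Principle B.
*Diego₃*: the pronoun c-commands this R-expression → coindexation would violate Principle C on *Diego₃*.
*Kenji₄*: the pronoun c-commands this R-expression → coindexation would violate Principle C on *Kenji₄*.

{1}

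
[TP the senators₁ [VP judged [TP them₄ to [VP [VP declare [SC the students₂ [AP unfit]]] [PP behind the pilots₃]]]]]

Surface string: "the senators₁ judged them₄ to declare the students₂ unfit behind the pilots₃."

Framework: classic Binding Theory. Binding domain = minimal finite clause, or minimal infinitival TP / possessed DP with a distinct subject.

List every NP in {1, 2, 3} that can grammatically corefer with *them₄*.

*them* is a pronoun, so Principle B applies: it must be free in its binding domain.
Binding domain of *them₄*: the matrix TP, whose subject is the senators₁.
*the senators₁* c-commands the pronoun within its binding domain → coindexation would violate Principle B.
*the students₂*: the pronoun c-commands this R-expression → coindexation would violate Principle C on *the students₂*.
*the pilots₃*: the pronoun c-commands this R-expression → coindexation would violate Principle C on *the pilots₃*.

none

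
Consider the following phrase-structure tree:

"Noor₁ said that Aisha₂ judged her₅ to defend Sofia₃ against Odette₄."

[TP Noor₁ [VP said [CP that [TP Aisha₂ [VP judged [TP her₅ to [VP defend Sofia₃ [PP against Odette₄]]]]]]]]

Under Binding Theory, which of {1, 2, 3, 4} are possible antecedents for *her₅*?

{1}

*her* is a pronoun, so Principle B applies: it must be free in its binding domain.
Binding domain of *her₅*: the embedded TP, whose subject is Aisha₂.
*Noor₁* c-commands the pronoun but from outside its binding domain, and is not c-commanded by it → coindexation permitted.
*Aisha₂* c-commands the pronoun within its binding domain → coindexation would violate Principle B.
*Sofia₃*: the pronoun c-commands this R-expression → coindexation would violate Principle C on *Sofia₃*.
*Odette₄*: the pronoun c-commands this R-expression → coindexation would violate Principle C on *Odette₄*.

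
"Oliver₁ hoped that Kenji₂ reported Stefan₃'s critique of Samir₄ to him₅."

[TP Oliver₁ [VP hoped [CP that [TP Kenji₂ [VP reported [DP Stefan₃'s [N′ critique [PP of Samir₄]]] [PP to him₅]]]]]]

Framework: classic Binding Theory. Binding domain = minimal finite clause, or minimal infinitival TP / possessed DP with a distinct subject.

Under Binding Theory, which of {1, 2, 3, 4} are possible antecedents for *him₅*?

*him* is a pronoun, so Principle B applies: it must be free in its binding domain.
Binding domain of *him₅*: the embedded TP, whose subject is Kenji₂.
*Oliver₁* c-commands the pronoun but from outside its binding domain, and is not c-commanded by it → coindexation permitted.
*Kenji₂* c-commands the pronoun within its binding domain → coindexation would violate Principle B.
*Stefan₃* and the pronoun do not c-command one another → neither Principle B nor Principle C is at stake; coindexation permitted.
*Samir₄* and the pronoun do not c-command one another → neither Principle B nor Principle C is at stake; coindexation permitted.

{1, 3, 4}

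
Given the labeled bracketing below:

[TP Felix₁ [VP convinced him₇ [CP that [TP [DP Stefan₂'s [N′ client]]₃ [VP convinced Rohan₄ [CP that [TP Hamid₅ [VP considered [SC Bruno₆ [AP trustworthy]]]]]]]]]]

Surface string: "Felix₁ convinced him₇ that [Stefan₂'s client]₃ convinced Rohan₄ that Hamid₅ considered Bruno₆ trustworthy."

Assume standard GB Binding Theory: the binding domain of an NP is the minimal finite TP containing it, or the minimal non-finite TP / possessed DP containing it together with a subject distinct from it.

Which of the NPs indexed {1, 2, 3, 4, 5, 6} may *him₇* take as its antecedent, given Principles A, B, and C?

none

*him* is a pronoun, so Principle B applies: it must be free in its binding domain.
Binding domain of *him₇*: the matrix TP, whose subject is Felix₁.
*Felix₁* c-commands the pronoun within its binding domain → coindexation would violate Principle B.
*Stefan₂*: the pronoun c-commands this R-expression → coindexation would violate Principle C on *Stefan₂*.
*[Stefan₂'s client]₃*: the pronoun c-commands this R-expression → coindexation would violate Principle C on *[Stefan₂'s client]₃*.
*Rohan₄*: the pronoun c-commands this R-expression → coindexation would violate Principle C on *Rohan₄*.
*Hamid₅*: the pronoun c-commands this R-expression → coindexation would violate Principle C on *Hamid₅*.
*Bruno₆*: the pronoun c-commands this R-expression → coindexation would violate Principle C on *Bruno₆*.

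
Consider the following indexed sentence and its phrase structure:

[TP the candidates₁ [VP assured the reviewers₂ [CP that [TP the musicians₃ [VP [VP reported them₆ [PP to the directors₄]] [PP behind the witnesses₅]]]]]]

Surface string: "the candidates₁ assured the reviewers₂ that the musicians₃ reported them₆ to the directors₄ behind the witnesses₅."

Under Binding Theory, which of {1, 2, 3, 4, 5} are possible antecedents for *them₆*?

*them* is a pronoun, so Principle B applies: it must be free in its binding domain.
Binding domain of *them₆*: the embedded TP, whose subject is the musicians₃.
*the candidates₁* c-commands the pronoun but from outside its binding domain, and is not c-commanded by it → coindexation permitted.
*the reviewers₂* c-commands the pronoun but from outside its binding domain, and is not c-commanded by it → coindexation permitted.
*the musicians₃* c-commands the pronoun within its binding domain → coindexation would violate Principle B.
*the directors₄*: the pronoun c-commands this R-expression → coindexation would violate Principle C on *the directors₄*.
*the witnesses₅* and the pronoun do not c-command one another → neither Principle B nor Principle C is at stake; coindexation permitted.

{1, 2, 5}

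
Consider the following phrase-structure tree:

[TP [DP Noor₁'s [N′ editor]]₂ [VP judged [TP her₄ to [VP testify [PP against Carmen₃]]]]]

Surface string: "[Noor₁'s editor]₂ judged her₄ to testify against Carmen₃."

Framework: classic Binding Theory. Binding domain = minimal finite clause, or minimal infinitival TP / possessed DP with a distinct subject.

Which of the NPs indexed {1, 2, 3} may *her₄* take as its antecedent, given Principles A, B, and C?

{1}

*her* is a pronoun, so Principle B applies: it must be free in its binding domain.
Binding domain of *her₄*: the matrix TP, whose subject is [Noor₁'s editor]₂.
*Noor₁* and the pronoun do not c-command one another → neither Principle B nor Principle C is at stake; coindexation permitted.
*[Noor₁'s editor]₂* c-commands the pronoun within its binding domain → coindexation would violate Principle B.
*Carmen₃*: the pronoun c-commands this R-expression → coindexation would violate Principle C on *Carmen₃*.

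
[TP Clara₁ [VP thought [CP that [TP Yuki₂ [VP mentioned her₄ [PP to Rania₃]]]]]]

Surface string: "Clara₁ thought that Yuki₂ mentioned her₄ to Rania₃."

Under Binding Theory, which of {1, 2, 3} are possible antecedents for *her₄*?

{1}

*her* is a pronoun, so Principle B applies: it must be free in its binding domain.
Binding domain of *her₄*: the embedded TP, whose subject is Yuki₂.
*Clara₁* c-commands the pronoun but from outside its binding domain, and is not c-commanded by it → coindexation permitted.
*Yuki₂* c-commands the pronoun within its binding domain → coindexation would violate Principle B.
*Rania₃*: the pronoun c-commands this R-expression → coindexation would violate Principle C on *Rania₃*.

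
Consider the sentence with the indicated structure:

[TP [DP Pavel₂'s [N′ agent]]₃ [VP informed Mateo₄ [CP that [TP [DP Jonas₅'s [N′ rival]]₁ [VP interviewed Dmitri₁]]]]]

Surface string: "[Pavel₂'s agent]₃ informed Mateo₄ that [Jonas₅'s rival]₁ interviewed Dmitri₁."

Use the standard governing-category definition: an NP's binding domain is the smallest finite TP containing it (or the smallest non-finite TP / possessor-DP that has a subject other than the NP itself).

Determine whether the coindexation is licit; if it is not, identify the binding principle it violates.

Principle C

The two coindexed NPs are *[Jonas₅'s rival]₁* and *Dmitri₁*.
*Dmitri₁* is an R-expression. Principle C requires it to be free everywhere.
*[Jonas₅'s rival]₁* c-commands it and carries the same index.
The R-expression is bound → Principle C violation.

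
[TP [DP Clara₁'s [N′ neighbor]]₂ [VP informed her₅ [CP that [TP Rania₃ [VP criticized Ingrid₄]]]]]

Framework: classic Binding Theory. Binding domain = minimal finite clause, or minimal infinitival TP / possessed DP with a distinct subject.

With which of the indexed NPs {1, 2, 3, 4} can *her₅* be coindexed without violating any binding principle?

{1}

*her* is a pronoun, so Principle B applies: it must be free in its binding domain.
Binding domain of *her₅*: the matrix TP, whose subject is [Clara₁'s neighbor]₂.
*Clara₁* and the pronoun do not c-command one another → neither Principle B nor Principle C is at stake; coindexation permitted.
*[Clara₁'s neighbor]₂* c-commands the pronoun within its binding domain → coindexation would violate Principle B.
*Rania₃*: the pronoun c-commands this R-expression → coindexation would violate Principle C on *Rania₃*.
*Ingrid₄*: the pronoun c-commands this R-expression → coindexation would violate Principle C on *Ingrid₄*.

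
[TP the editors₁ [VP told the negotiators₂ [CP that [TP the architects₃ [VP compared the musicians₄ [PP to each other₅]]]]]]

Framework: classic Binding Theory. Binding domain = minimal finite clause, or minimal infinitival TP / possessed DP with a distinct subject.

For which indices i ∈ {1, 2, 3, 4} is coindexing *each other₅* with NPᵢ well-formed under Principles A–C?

*each other* is an anaphor, so Principle A applies: it must be bound in its binding domain.
Binding domain of *each other₅*: the embedded TP, whose subject is the architects₃.
*the editors₁* c-commands the anaphor but is outside its binding domain → cannot satisfy Principle A.
*the negotiators₂* c-commands the anaphor but is outside its binding domain → cannot satisfy Principle A.
*the architects₃* c-commands the anaphor within its binding domain → licit binder.
*the musicians₄* c-commands the anaphor within its binding domain → licit binder.

{3, 4}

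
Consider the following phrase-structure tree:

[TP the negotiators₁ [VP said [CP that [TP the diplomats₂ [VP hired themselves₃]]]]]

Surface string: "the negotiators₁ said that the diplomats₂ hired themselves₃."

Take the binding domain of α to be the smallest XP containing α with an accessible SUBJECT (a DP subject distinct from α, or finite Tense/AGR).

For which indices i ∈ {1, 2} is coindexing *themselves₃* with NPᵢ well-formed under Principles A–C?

*themselves* is an anaphor, so Principle A applies: it must be bound in its binding domain.
Binding domain of *themselves₃*: the embedded TP, whose subject is the diplomats₂.
*the negotiators₁* c-commands the anaphor but is outside its binding domain → cannot satisfy Principle A.
*the diplomats₂* c-commands the anaphor within its binding domain → licit binder.

{2}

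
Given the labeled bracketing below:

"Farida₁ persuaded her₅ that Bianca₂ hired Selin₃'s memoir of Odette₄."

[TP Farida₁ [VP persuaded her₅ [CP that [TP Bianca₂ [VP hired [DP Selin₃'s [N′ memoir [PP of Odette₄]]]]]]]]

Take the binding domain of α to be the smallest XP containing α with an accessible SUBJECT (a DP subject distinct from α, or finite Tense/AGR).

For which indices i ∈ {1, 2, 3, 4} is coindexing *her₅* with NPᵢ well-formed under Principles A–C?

none

*her* is a pronoun, so Principle B applies: it must be free in its binding domain.
Binding domain of *her₅*: the matrix TP, whose subject is Farida₁.
*Farida₁* c-commands the pronoun within its binding domain → coindexation would violate Principle B.
*Bianca₂*: the pronoun c-commands this R-expression → coindexation would violate Principle C on *Bianca₂*.
*Selin₃*: the pronoun c-commands this R-expression → coindexation would violate Principle C on *Selin₃*.
*Odette₄*: the pronoun c-commands this R-expression → coindexation would violate Principle C on *Odette₄*.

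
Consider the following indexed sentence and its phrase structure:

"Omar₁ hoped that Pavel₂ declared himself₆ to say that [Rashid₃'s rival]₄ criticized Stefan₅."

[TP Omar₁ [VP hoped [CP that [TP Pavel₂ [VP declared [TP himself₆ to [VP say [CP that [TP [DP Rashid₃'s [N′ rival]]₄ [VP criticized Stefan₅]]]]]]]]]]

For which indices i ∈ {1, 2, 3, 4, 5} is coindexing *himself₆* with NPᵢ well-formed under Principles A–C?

*himself* is an anaphor, so Principle A applies: it must be bound in its binding domain.
Binding domain of *himself₆*: the embedded TP, whose subject is Pavel₂.
*Omar₁* c-commands the anaphor but is outside its binding domain → cannot satisfy Principle A.
*Pavel₂* c-commands the anaphor within its binding domain → licit binder.
*Rashid₃* does not c-command the anaphor → cannot bind it.
*[Rashid₃'s rival]₄* does not c-command the anaphor → cannot bind it.
*Stefan₅* does not c-command the anaphor → cannot bind it.

{2}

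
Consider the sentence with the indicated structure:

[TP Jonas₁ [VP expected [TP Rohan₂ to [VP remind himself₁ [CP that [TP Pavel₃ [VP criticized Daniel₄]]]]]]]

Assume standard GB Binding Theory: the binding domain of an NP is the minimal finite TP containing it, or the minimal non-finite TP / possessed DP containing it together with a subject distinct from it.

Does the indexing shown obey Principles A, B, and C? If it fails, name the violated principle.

The two coindexed NPs are *Jonas₁* and *himself₁*.
*himself₁* is an anaphor. Principle A requires it to be bound within its binding domain — the embedded TP, whose subject is Rohan₂.
Within that domain it is c-commanded by *Rohan₂*, which does not share its index.
*Jonas₁* does c-command the anaphor, but from outside its binding domain.
The anaphor is unbound in its domain → Principle A violation.

Principle A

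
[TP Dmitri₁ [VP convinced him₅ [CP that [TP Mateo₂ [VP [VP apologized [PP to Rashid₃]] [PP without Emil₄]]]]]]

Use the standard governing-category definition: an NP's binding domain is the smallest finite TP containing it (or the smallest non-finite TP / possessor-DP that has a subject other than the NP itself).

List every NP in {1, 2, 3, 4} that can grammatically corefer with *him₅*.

*him* is a pronoun, so Principle B applies: it must be free in its binding domain.
Binding domain of *him₅*: the matrix TP, whose subject is Dmitri₁.
*Dmitri₁* c-commands the pronoun within its binding domain → coindexation would violate Principle B.
*Mateo₂*: the pronoun c-commands this R-expression → coindexation would violate Principle C on *Mateo₂*.
*Rashid₃*: the pronoun c-commands this R-expression → coindexation would violate Principle C on *Rashid₃*.
*Emil₄*: the pronoun c-commands this R-expression → coindexation would violate Principle C on *Emil₄*.

none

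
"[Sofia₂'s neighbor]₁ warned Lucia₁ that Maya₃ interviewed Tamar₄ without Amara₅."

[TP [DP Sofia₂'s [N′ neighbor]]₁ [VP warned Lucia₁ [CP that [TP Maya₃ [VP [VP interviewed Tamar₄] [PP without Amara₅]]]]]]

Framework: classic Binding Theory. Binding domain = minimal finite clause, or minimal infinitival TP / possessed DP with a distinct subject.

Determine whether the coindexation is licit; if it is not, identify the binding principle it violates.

The two coindexed NPs are *[Sofia₂'s neighbor]₁* and *Lucia₁*.
*Lucia₁* is an R-expression. Principle C requires it to be free everywhere.
*[Sofia₂'s neighbor]₁* c-commands it and carries the same index.
The R-expression is bound → Principle C violation.

Principle C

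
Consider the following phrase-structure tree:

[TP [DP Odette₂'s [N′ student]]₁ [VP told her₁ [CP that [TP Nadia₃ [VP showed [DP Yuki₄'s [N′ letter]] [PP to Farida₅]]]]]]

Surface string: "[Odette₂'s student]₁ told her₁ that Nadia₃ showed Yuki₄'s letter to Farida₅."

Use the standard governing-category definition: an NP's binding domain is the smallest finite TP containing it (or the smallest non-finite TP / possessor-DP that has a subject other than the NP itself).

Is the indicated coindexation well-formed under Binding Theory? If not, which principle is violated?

The two coindexed NPs are *[Odette₂'s student]₁* and *her₁*.
*her₁* is a pronoun. Its binding domain is the matrix TP, whose subject is [Odette₂'s student]₁.
*[Odette₂'s student]₁* c-commands it within that domain and carries the same index.
The pronoun is locally bound → Principle B violation.

Principle B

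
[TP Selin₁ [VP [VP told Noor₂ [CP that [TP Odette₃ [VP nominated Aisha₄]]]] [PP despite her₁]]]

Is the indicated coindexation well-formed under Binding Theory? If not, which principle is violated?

The two coindexed NPs are *Selin₁* and *her₁*.
*her₁* is a pronoun. Its binding domain is the matrix TP, whose subject is Selin₁.
*Selin₁* c-commands it within that domain and carries the same index.
The pronoun is locally bound → Principle B violation.

Principle B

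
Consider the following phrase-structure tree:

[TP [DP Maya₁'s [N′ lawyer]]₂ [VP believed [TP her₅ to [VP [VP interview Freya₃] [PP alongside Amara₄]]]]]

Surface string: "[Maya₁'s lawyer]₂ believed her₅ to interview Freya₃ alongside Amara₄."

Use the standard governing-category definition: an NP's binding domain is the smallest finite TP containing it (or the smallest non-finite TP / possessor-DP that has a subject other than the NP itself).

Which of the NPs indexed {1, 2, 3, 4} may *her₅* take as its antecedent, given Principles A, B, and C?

{1}

*her* is a pronoun, so Principle B applies: it must be free in its binding domain.
Binding domain of *her₅*: the matrix TP, whose subject is [Maya₁'s lawyer]₂.
*Maya₁* and the pronoun do not c-command one another → neither Principle B nor Principle C is at stake; coindexation permitted.
*[Maya₁'s lawyer]₂* c-commands the pronoun within its binding domain → coindexation would violate Principle B.
*Freya₃*: the pronoun c-commands this R-expression → coindexation would violate Principle C on *Freya₃*.
*Amara₄*: the pronoun c-commands this R-expression → coindexation would violate Principle C on *Amara₄*.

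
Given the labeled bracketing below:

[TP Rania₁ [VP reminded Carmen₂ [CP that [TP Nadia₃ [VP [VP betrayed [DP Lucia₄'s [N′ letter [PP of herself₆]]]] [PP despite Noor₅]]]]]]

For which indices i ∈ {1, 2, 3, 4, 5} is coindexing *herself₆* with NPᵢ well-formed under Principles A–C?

{4}

*herself* is an anaphor, so Principle A applies: it must be bound in its binding domain.
Binding domain of *herself₆*: the possessed DP, whose subject is Lucia₄.
*Rania₁* c-commands the anaphor but is outside its binding domain → cannot satisfy Principle A.
*Carmen₂* c-commands the anaphor but is outside its binding domain → cannot satisfy Principle A.
*Nadia₃* c-commands the anaphor but is outside its binding domain → cannot satisfy Principle A.
*Lucia₄* c-commands the anaphor within its binding domain → licit binder.
*Noor₅* does not c-command the anaphor → cannot bind it.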